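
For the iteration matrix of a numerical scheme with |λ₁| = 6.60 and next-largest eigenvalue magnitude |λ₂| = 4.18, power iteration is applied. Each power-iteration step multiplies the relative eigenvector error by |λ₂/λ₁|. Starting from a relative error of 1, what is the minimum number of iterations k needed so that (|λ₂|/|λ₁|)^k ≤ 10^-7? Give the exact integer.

36

|λ₂/λ₁| = 4.18/6.60 = 0.63333
Need k ≥ ln(10^-7) / ln(0.63333) = -16.1181 / -0.4568 ≈ 35.288
Smallest integer k satisfying the bound: 36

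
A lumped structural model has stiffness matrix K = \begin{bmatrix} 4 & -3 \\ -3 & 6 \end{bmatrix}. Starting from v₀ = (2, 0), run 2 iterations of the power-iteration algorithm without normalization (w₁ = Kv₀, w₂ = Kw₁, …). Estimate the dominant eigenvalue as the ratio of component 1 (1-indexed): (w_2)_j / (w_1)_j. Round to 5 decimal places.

6.25000

w1 = Kv₀ = (8, -6)
w2 = Kw1 = (50, -60)
Ratio at component: 50 / 8 = 6.25000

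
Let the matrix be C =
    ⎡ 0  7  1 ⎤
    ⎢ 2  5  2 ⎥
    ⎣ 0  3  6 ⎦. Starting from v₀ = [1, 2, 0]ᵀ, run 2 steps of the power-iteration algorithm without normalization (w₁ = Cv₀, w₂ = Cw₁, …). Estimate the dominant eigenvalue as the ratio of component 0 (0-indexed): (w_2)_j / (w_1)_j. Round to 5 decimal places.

w1 = Cv₀ = (0·1 + 7·2 + 1·0; 2·1 + 5·2 + 2·0; 0·1 + 3·2 + 6·0) = (14, 12, 6)
w2 = Cw1 = (0·14 + 7·12 + 1·6; 2·14 + 5·12 + 2·6; 0·14 + 3·12 + 6·6) = (90, 100, 72)
Ratio at component: 90 / 14 = 6.42857

λ ≈ 6.42857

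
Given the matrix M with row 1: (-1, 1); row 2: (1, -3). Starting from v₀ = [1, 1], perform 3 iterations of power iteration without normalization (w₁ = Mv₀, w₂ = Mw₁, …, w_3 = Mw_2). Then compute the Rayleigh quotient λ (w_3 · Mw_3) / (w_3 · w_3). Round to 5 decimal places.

w1 = Mv₀ = (0, -2)
w2 = Mw1 = (-2, 6)
w3 = Mw2 = (8, -20)
Mw3 = (-28, 68)
w3·Mw3 = 8·(-28) + (-20)·68 = -1584; w3·w3 = 8·8 + (-20)·(-20) = 464
λ ≈ -1584/464 = -3.41379

-3.41379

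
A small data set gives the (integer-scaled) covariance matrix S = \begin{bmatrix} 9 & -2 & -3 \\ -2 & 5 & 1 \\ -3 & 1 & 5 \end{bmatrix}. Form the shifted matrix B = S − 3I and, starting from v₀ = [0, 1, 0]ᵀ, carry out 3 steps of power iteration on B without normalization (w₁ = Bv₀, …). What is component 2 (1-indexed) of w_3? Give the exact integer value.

B = S − 3I has rows (6, -2, -3); (-2, 2, 1); (-3, 1, 2)
w1 = Bv₀ = (-2, 2, 1)
w2 = Bw1 = (-19, 9, 10)
w3 = Bw2 = (-162, 66, 86)
Requested component of w3: 66

66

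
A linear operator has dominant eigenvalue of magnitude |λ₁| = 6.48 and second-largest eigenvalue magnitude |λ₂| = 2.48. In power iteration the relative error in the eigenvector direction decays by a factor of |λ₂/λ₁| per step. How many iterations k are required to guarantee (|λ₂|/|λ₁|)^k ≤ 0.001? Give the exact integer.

|λ₂/λ₁| = 2.48/6.48 = 0.38272
Need k ≥ ln(0.001) / ln(0.38272) = -6.9078 / -0.9605 ≈ 7.192
Smallest integer k satisfying the bound: 8

8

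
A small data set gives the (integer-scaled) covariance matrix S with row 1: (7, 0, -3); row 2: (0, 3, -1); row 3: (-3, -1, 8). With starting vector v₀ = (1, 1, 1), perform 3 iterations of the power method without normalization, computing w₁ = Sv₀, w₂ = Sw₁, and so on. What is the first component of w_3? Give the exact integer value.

w1 = Sv₀ = (4, 2, 4)
w2 = Sw1 = (16, 2, 18)
w3 = Sw2 = (58, -12, 94)
The requested component of w3 is 58.

58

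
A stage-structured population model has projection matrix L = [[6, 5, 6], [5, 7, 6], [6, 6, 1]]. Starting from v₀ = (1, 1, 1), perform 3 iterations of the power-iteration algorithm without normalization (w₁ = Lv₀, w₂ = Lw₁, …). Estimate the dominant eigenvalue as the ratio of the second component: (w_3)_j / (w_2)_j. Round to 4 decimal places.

w1 = Lv₀ = (17, 18, 13)
w2 = Lw1 = (270, 289, 223)
w3 = Lw2 = (4403, 4711, 3577)
Ratio at component: 4711 / 289 = 16.3010

λ ≈ 16.3010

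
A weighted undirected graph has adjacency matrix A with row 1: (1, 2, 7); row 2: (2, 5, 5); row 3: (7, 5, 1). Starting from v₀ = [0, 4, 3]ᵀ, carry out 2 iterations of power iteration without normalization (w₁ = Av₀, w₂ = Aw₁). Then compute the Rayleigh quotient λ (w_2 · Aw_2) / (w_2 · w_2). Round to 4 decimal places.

λ ≈ 11.5906

w1 = Av₀ = (29, 35, 23)
w2 = Aw1 = (260, 348, 401)
Aw2 = (3763, 4265, 3961)
w2·Aw2 = 260·3763 + 348·4265 + 401·3961 = 4050961; w2·w2 = 260·260 + 348·348 + 401·401 = 349505
λ ≈ 4050961/349505 = 11.5906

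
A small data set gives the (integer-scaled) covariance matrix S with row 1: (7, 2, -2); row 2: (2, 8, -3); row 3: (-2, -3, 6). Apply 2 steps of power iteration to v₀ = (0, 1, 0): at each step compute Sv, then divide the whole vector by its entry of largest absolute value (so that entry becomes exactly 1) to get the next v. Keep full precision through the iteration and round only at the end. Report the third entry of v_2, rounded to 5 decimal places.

Sv0 = (2.000000, 8.000000, -3.000000); divide by 8.000000 → v1 = (0.250000, 1.000000, -0.375000)
Sv1 = (4.500000, 9.625000, -5.750000); divide by 9.625000 → v2 = (0.467532, 1.000000, -0.597403)
Requested entry of v2: -46/77 = -0.59740

-0.59740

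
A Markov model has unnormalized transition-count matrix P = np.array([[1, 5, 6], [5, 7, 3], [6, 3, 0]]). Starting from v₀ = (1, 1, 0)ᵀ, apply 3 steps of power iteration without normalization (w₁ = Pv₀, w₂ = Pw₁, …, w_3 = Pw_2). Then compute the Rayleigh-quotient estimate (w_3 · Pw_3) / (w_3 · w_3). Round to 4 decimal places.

w1 = Pv₀ = (1·1 + 5·1 + 6·0; 5·1 + 7·1 + 3·0; 6·1 + 3·1 + 0·0) = (6, 12, 9)
w2 = Pw1 = (1·6 + 5·12 + 6·9; 5·6 + 7·12 + 3·9; 6·6 + 3·12 + 0·9) = (120, 141, 72)
w3 = Pw2 = (1257, 1803, 1143)
Pw3 = (17130, 22335, 12951)
w3·Pw3 = 1257·17130 + 1803·22335 + 1143·12951 = 76605408; w3·w3 = 1257·1257 + 1803·1803 + 1143·1143 = 6137307
λ ≈ 76605408/6137307 = 12.4819

12.4819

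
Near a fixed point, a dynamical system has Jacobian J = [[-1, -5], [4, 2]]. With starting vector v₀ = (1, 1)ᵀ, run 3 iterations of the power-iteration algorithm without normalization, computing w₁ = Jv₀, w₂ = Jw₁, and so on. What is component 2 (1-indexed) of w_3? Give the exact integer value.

-120

w1 = Jv₀ = ((-1)·1 + (-5)·1; 4·1 + 2·1) = (-6, 6)
w2 = Jw1 = ((-1)·(-6) + (-5)·6; 4·(-6) + 2·6) = (-24, -12)
w3 = Jw2 = (84, -120)
The requested component of w3 is -120.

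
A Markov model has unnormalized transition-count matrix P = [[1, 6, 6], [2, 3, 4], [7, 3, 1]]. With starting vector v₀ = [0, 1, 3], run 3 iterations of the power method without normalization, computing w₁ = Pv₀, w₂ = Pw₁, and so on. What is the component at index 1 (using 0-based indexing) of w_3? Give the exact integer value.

w1 = Pv₀ = (1·0 + 6·1 + 6·3; 2·0 + 3·1 + 4·3; 7·0 + 3·1 + 1·3) = (24, 15, 6)
w2 = Pw1 = (1·24 + 6·15 + 6·6; 2·24 + 3·15 + 4·6; 7·24 + 3·15 + 1·6) = (150, 117, 219)
w3 = Pw2 = (2166, 1527, 1620)
The requested component of w3 is 1527.

1527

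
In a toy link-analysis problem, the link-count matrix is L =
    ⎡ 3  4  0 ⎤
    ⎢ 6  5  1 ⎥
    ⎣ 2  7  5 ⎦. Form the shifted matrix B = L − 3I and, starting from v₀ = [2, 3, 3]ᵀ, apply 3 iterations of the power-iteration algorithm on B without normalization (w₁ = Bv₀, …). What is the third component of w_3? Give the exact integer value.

B = L − 3I has rows (0, 4, 0); (6, 2, 1); (2, 7, 2)
w1 = Bv₀ = (0·2 + 4·3 + 0·3; 6·2 + 2·3 + 1·3; 2·2 + 7·3 + 2·3) = (12, 21, 31)
w2 = Bw1 = (0·12 + 4·21 + 0·31; 6·12 + 2·21 + 1·31; 2·12 + 7·21 + 2·31) = (84, 145, 233)
w3 = Bw2 = (580, 1027, 1649)
Requested component of w3: 1649

1649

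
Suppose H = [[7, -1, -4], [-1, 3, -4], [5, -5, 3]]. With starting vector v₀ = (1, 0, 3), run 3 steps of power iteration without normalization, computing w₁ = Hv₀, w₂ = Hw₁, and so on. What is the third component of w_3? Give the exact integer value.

306

w1 = Hv₀ = (7·1 + (-1)·0 + (-4)·3; (-1)·1 + 3·0 + (-4)·3; 5·1 + (-5)·0 + 3·3) = (-5, -13, 14)
w2 = Hw1 = (7·(-5) + (-1)·(-13) + (-4)·14; (-1)·(-5) + 3·(-13) + (-4)·14; 5·(-5) + (-5)·(-13) + 3·14) = (-78, -90, 82)
w3 = Hw2 = (-784, -520, 306)
The requested component of w3 is 306.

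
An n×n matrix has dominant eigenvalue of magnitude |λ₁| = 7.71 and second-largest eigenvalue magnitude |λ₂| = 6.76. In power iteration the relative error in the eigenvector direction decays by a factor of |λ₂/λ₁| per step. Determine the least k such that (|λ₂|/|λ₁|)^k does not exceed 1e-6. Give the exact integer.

106

|λ₂/λ₁| = 6.76/7.71 = 0.87678
Need k ≥ ln(1e-6) / ln(0.87678) = -13.8155 / -0.1315 ≈ 105.065
Smallest integer k satisfying the bound: 106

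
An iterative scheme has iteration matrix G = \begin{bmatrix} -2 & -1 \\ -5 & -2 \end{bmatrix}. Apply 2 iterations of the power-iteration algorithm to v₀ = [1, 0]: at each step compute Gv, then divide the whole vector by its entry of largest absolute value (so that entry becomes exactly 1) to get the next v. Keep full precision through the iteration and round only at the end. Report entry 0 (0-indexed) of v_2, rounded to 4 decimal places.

Gv0 = (-2.00000, -5.00000); divide by -5.00000 → v1 = (0.40000, 1.00000)
Gv1 = (-1.80000, -4.00000); divide by -4.00000 → v2 = (0.45000, 1.00000)
Requested entry of v2: 9/20 = 0.4500

0.4500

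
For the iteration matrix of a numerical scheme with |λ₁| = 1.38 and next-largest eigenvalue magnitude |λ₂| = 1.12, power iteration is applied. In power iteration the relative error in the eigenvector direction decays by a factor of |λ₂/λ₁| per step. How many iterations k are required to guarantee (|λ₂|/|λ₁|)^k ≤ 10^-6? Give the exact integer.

|λ₂/λ₁| = 1.12/1.38 = 0.81159
Need k ≥ ln(10^-6) / ln(0.81159) = -13.8155 / -0.2088 ≈ 66.181
Smallest integer k satisfying the bound: 67

67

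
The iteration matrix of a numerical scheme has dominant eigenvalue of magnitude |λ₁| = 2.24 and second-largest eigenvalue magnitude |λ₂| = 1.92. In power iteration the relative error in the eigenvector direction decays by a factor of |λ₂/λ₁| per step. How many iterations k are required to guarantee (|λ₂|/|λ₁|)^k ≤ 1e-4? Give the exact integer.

60

|λ₂/λ₁| = 1.92/2.24 = 0.85714
Need k ≥ ln(1e-4) / ln(0.85714) = -9.2103 / -0.1542 ≈ 59.749
Smallest integer k satisfying the bound: 60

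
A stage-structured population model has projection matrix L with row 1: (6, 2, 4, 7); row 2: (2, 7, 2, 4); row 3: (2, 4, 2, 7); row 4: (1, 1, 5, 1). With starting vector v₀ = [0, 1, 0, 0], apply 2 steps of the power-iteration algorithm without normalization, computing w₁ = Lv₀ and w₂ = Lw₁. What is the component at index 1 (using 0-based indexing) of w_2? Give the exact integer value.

65

w1 = Lv₀ = (6·0 + 2·1 + 4·0 + 7·0; 2·0 + 7·1 + 2·0 + 4·0; 2·0 + 4·1 + 2·0 + 7·0; 1·0 + 1·1 + 5·0 + 1·0) = (2, 7, 4, 1)
w2 = Lw1 = (6·2 + 2·7 + 4·4 + 7·1; 2·2 + 7·7 + 2·4 + 4·1; 2·2 + 4·7 + 2·4 + 7·1; 1·2 + 1·7 + 5·4 + 1·1) = (49, 65, 47, 30)
The requested component of w2 is 65.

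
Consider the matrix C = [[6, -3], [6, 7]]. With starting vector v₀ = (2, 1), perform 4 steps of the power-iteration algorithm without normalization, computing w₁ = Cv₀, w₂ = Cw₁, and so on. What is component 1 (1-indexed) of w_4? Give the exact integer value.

w1 = Cv₀ = (6·2 + (-3)·1; 6·2 + 7·1) = (9, 19)
w2 = Cw1 = (6·9 + (-3)·19; 6·9 + 7·19) = (-3, 187)
w3 = Cw2 = (-579, 1291)
w4 = Cw3 = (-7347, 5563)
The requested component of w4 is -7347.

-7347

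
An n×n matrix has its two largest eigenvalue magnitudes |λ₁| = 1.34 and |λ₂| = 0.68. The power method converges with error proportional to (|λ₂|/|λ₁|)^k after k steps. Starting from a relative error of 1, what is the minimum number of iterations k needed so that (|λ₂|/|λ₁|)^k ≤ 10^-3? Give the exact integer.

11

|λ₂/λ₁| = 0.68/1.34 = 0.50746
Need k ≥ ln(10^-3) / ln(0.50746) = -6.9078 / -0.6783 ≈ 10.183
Smallest integer k satisfying the bound: 11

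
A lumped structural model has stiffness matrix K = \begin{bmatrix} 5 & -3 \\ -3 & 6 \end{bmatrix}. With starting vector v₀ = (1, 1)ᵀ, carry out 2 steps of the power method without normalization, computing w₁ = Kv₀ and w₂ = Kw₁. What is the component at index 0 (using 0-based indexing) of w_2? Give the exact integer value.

1

w1 = Kv₀ = (5·1 + (-3)·1; (-3)·1 + 6·1) = (2, 3)
w2 = Kw1 = (5·2 + (-3)·3; (-3)·2 + 6·3) = (1, 12)
The requested component of w2 is 1.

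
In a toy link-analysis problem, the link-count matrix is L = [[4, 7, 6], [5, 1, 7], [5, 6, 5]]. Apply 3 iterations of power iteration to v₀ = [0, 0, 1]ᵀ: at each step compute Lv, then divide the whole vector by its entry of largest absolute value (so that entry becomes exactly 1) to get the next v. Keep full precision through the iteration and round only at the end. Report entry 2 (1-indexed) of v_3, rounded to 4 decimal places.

0.8451

Lv0 = (6.00000, 7.00000, 5.00000); divide by 7.00000 → v1 = (0.85714, 1.00000, 0.71429)
Lv1 = (14.71429, 10.28571, 13.85714); divide by 14.71429 → v2 = (1.00000, 0.69903, 0.94175)
Lv2 = (14.54369, 12.29126, 13.90291); divide by 14.54369 → v3 = (1.00000, 0.84513, 0.95594)
Requested entry of v3: 1266/1498 = 0.8451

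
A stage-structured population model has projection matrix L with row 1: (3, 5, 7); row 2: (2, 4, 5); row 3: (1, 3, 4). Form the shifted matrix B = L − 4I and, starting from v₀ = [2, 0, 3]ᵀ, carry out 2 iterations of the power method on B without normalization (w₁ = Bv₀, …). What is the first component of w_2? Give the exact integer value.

90

B = L − 4I has rows (-1, 5, 7); (2, 0, 5); (1, 3, 0)
w1 = Bv₀ = ((-1)·2 + 5·0 + 7·3; 2·2 + 0·0 + 5·3; 1·2 + 3·0 + 0·3) = (19, 19, 2)
w2 = Bw1 = ((-1)·19 + 5·19 + 7·2; 2·19 + 0·19 + 5·2; 1·19 + 3·19 + 0·2) = (90, 48, 76)
Requested component of w2: 90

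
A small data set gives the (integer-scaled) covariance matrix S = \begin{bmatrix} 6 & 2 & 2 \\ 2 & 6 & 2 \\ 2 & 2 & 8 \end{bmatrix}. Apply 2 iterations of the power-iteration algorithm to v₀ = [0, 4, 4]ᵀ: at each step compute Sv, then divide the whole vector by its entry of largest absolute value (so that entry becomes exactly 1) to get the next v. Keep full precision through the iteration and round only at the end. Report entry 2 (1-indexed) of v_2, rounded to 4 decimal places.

0.7308

Sv0 = (16.00000, 32.00000, 40.00000); divide by 40.00000 → v1 = (0.40000, 0.80000, 1.00000)
Sv1 = (6.00000, 7.60000, 10.40000); divide by 10.40000 → v2 = (0.57692, 0.73077, 1.00000)
Requested entry of v2: 304/416 = 0.7308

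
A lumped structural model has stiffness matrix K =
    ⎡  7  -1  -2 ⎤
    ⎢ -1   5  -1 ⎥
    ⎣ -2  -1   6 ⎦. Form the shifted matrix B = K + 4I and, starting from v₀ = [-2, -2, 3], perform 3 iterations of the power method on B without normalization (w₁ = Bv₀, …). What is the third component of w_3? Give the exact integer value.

5169

B = K + 4I has rows (11, -1, -2); (-1, 9, -1); (-2, -1, 10)
w1 = Bv₀ = (-26, -19, 36)
w2 = Bw1 = (-339, -181, 431)
w3 = Bw2 = (-4410, -1721, 5169)
Requested component of w3: 5169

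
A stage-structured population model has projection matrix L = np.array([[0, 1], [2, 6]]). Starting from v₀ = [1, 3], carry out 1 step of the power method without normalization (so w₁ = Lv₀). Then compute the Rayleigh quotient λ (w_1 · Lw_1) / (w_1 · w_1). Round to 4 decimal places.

6.3081

w1 = Lv₀ = (3, 20)
Lw1 = (20, 126)
w1·Lw1 = 3·20 + 20·126 = 2580; w1·w1 = 3·3 + 20·20 = 409
λ ≈ 2580/409 = 6.3081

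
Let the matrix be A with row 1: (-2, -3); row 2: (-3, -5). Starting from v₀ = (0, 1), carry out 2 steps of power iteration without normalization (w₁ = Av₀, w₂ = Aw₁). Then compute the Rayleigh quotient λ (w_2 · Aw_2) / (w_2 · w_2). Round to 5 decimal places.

λ ≈ -6.85410

w1 = Av₀ = (-3, -5)
w2 = Aw1 = (21, 34)
Aw2 = (-144, -233)
w2·Aw2 = 21·(-144) + 34·(-233) = -10946; w2·w2 = 21·21 + 34·34 = 1597
λ ≈ -10946/1597 = -6.85410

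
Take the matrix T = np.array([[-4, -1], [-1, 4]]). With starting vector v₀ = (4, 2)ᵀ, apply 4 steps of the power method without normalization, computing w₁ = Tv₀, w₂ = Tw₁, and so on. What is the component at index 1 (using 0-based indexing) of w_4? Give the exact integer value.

w1 = Tv₀ = (-18, 4)
w2 = Tw1 = (68, 34)
w3 = Tw2 = (-306, 68)
w4 = Tw3 = (1156, 578)
The requested component of w4 is 578.

578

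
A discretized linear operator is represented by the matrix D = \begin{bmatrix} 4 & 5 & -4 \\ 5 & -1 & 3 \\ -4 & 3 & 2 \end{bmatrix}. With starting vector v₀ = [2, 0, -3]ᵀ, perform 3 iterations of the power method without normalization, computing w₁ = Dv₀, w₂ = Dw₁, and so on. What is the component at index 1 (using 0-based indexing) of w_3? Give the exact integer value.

333

w1 = Dv₀ = (20, 1, -14)
w2 = Dw1 = (141, 57, -105)
w3 = Dw2 = (1269, 333, -603)
The requested component of w3 is 333.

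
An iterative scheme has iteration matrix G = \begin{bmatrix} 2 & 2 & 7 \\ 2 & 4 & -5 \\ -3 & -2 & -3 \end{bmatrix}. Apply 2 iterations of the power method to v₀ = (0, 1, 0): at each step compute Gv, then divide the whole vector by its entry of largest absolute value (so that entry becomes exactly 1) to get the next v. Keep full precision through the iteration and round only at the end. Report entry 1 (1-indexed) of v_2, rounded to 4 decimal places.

Gv0 = (2.00000, 4.00000, -2.00000); divide by 4.00000 → v1 = (0.50000, 1.00000, -0.50000)
Gv1 = (-0.50000, 7.50000, -2.00000); divide by 7.50000 → v2 = (-0.06667, 1.00000, -0.26667)
Requested entry of v2: -2/30 = -0.0667

-0.0667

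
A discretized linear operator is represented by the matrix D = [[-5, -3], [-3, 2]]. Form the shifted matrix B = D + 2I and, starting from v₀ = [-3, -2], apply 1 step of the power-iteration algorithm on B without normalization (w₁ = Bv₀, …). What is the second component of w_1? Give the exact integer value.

B = D + 2I has rows (-3, -3); (-3, 4)
w1 = Bv₀ = (15, 1)
Requested component of w1: 1

1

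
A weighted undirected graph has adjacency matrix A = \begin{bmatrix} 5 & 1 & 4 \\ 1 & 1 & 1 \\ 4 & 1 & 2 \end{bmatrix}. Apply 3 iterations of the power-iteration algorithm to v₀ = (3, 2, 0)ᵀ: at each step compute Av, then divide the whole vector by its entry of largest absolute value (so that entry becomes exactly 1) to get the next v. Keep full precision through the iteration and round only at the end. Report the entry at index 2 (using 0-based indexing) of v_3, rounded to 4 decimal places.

Av0 = (17.00000, 5.00000, 14.00000); divide by 17.00000 → v1 = (1.00000, 0.29412, 0.82353)
Av1 = (8.58824, 2.11765, 5.94118); divide by 8.58824 → v2 = (1.00000, 0.24658, 0.69178)
Av2 = (8.01370, 1.93836, 5.63014); divide by 8.01370 → v3 = (1.00000, 0.24188, 0.70256)
Requested entry of v3: 822/1170 = 0.7026

0.7026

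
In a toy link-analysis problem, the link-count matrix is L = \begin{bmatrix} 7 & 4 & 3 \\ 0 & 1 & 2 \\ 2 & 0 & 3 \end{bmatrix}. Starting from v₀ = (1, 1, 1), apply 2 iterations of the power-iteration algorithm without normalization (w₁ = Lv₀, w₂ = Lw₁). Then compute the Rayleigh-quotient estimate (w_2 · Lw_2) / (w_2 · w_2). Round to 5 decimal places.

λ ≈ 8.47838

w1 = Lv₀ = (7·1 + 4·1 + 3·1; 0·1 + 1·1 + 2·1; 2·1 + 0·1 + 3·1) = (14, 3, 5)
w2 = Lw1 = (7·14 + 4·3 + 3·5; 0·14 + 1·3 + 2·5; 2·14 + 0·3 + 3·5) = (125, 13, 43)
Lw2 = (1056, 99, 379)
w2·Lw2 = 125·1056 + 13·99 + 43·379 = 149584; w2·w2 = 125·125 + 13·13 + 43·43 = 17643
λ ≈ 149584/17643 = 8.47838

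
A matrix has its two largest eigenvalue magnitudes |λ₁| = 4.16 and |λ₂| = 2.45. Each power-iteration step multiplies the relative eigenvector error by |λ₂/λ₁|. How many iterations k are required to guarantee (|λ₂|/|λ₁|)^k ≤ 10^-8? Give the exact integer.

35

|λ₂/λ₁| = 2.45/4.16 = 0.58894
Need k ≥ ln(10^-8) / ln(0.58894) = -18.4207 / -0.5294 ≈ 34.794
Smallest integer k satisfying the bound: 35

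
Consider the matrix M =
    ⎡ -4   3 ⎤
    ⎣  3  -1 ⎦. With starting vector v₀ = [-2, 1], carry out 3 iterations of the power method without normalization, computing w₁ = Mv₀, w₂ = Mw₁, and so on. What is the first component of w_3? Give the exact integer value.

w1 = Mv₀ = ((-4)·(-2) + 3·1; 3·(-2) + (-1)·1) = (11, -7)
w2 = Mw1 = ((-4)·11 + 3·(-7); 3·11 + (-1)·(-7)) = (-65, 40)
w3 = Mw2 = (380, -235)
The requested component of w3 is 380.

380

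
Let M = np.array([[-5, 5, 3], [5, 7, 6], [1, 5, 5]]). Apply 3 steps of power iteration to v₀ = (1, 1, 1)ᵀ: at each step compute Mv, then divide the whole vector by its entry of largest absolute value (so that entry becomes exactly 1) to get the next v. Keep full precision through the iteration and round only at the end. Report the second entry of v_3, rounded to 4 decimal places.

1.0000

Mv0 = (3.00000, 18.00000, 11.00000); divide by 18.00000 → v1 = (0.16667, 1.00000, 0.61111)
Mv1 = (6.00000, 11.50000, 8.22222); divide by 11.50000 → v2 = (0.52174, 1.00000, 0.71498)
Mv2 = (4.53623, 13.89855, 9.09662); divide by 13.89855 → v3 = (0.32638, 1.00000, 0.65450)
Requested entry of v3: 2877/2877 = 1.0000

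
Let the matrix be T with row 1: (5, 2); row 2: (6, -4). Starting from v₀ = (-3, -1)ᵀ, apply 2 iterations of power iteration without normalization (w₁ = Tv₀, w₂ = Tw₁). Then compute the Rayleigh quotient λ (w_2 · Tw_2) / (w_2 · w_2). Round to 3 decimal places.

w1 = Tv₀ = (-17, -14)
w2 = Tw1 = (-113, -46)
Tw2 = (-657, -494)
w2·Tw2 = (-113)·(-657) + (-46)·(-494) = 96965; w2·w2 = (-113)·(-113) + (-46)·(-46) = 14885
λ ≈ 96965/14885 = 6.514

6.514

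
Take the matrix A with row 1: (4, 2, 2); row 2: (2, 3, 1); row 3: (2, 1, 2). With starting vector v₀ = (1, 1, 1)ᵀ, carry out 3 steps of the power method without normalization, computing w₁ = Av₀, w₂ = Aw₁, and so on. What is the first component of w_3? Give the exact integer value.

w1 = Av₀ = (4·1 + 2·1 + 2·1; 2·1 + 3·1 + 1·1; 2·1 + 1·1 + 2·1) = (8, 6, 5)
w2 = Aw1 = (4·8 + 2·6 + 2·5; 2·8 + 3·6 + 1·5; 2·8 + 1·6 + 2·5) = (54, 39, 32)
w3 = Aw2 = (358, 257, 211)
The requested component of w3 is 358.

358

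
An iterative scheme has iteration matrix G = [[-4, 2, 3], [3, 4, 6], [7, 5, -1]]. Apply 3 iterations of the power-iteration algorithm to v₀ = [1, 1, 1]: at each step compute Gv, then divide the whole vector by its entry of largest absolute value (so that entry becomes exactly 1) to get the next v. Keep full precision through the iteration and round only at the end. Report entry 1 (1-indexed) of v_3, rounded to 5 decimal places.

0.20197

Gv0 = (1.000000, 13.000000, 11.000000); divide by 13.000000 → v1 = (0.076923, 1.000000, 0.846154)
Gv1 = (4.230769, 9.307692, 4.692308); divide by 9.307692 → v2 = (0.454545, 1.000000, 0.504132)
Gv2 = (1.694215, 8.388430, 7.677686); divide by 8.388430 → v3 = (0.201970, 1.000000, 0.915271)
Requested entry of v3: 205/1015 = 0.20197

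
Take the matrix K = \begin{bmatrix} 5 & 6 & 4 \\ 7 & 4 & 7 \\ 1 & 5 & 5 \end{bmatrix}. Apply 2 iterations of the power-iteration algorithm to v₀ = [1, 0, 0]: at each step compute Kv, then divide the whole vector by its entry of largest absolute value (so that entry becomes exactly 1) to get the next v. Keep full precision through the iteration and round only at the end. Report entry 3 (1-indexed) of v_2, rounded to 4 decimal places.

Kv0 = (5.00000, 7.00000, 1.00000); divide by 7.00000 → v1 = (0.71429, 1.00000, 0.14286)
Kv1 = (10.14286, 10.00000, 6.42857); divide by 10.14286 → v2 = (1.00000, 0.98592, 0.63380)
Requested entry of v2: 45/71 = 0.6338

0.6338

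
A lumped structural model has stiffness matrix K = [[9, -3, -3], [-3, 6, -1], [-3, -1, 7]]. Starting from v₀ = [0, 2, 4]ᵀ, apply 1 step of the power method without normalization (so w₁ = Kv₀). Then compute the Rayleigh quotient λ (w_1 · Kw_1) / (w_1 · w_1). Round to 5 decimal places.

w1 = Kv₀ = (9·0 + (-3)·2 + (-3)·4; (-3)·0 + 6·2 + (-1)·4; (-3)·0 + (-1)·2 + 7·4) = (-18, 8, 26)
Kw1 = (-264, 76, 228)
w1·Kw1 = (-18)·(-264) + 8·76 + 26·228 = 11288; w1·w1 = (-18)·(-18) + 8·8 + 26·26 = 1064
λ ≈ 11288/1064 = 10.60902

λ ≈ 10.60902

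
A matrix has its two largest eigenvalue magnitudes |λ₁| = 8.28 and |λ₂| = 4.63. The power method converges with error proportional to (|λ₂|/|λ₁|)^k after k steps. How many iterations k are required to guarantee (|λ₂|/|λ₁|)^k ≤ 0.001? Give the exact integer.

|λ₂/λ₁| = 4.63/8.28 = 0.55918
Need k ≥ ln(0.001) / ln(0.55918) = -6.9078 / -0.5813 ≈ 11.884
Smallest integer k satisfying the bound: 12

12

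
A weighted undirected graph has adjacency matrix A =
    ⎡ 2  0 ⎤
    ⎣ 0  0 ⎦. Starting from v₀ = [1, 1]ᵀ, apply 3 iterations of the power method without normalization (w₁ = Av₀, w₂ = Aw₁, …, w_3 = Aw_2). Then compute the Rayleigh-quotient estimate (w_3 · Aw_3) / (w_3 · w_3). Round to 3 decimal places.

w1 = Av₀ = (2·1 + 0·1; 0·1 + 0·1) = (2, 0)
w2 = Aw1 = (2·2 + 0·0; 0·2 + 0·0) = (4, 0)
w3 = Aw2 = (8, 0)
Aw3 = (16, 0)
w3·Aw3 = 8·16 + 0·0 = 128; w3·w3 = 8·8 + 0·0 = 64
λ ≈ 128/64 = 2.000

λ ≈ 2.000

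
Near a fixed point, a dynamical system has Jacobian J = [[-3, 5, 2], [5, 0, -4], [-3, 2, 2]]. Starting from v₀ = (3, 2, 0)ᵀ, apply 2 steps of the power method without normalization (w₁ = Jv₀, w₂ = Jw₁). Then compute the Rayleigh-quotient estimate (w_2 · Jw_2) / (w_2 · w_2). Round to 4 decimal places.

0.5553

w1 = Jv₀ = ((-3)·3 + 5·2 + 2·0; 5·3 + 0·2 + (-4)·0; (-3)·3 + 2·2 + 2·0) = (1, 15, -5)
w2 = Jw1 = ((-3)·1 + 5·15 + 2·(-5); 5·1 + 0·15 + (-4)·(-5); (-3)·1 + 2·15 + 2·(-5)) = (62, 25, 17)
Jw2 = (-27, 242, -102)
w2·Jw2 = 62·(-27) + 25·242 + 17·(-102) = 2642; w2·w2 = 62·62 + 25·25 + 17·17 = 4758
λ ≈ 2642/4758 = 0.5553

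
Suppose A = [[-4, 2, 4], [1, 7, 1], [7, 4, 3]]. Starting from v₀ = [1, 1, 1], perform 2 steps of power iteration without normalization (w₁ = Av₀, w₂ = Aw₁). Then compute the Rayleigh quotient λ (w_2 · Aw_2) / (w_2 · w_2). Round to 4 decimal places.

w1 = Av₀ = ((-4)·1 + 2·1 + 4·1; 1·1 + 7·1 + 1·1; 7·1 + 4·1 + 3·1) = (2, 9, 14)
w2 = Aw1 = ((-4)·2 + 2·9 + 4·14; 1·2 + 7·9 + 1·14; 7·2 + 4·9 + 3·14) = (66, 79, 92)
Aw2 = (262, 711, 1054)
w2·Aw2 = 66·262 + 79·711 + 92·1054 = 170429; w2·w2 = 66·66 + 79·79 + 92·92 = 19061
λ ≈ 170429/19061 = 8.9412

8.9412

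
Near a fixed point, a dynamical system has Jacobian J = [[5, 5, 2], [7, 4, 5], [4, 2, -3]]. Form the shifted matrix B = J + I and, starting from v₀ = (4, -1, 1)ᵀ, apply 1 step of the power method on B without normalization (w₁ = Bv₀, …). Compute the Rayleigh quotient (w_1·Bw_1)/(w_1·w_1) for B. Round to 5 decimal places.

B = J + I has rows (6, 5, 2); (7, 5, 5); (4, 2, -2)
w1 = Bv₀ = (21, 28, 12)
Bw1 = (290, 347, 116)
w1·Bw1 = 17198; w1·w1 = 1369; μ ≈ 17198/1369 = 12.56245

12.56245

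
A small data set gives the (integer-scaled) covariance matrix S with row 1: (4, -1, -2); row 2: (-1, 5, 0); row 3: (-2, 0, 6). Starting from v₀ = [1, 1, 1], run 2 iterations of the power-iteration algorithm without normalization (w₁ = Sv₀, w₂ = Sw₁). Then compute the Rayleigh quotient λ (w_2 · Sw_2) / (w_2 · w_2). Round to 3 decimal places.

w1 = Sv₀ = (4·1 + (-1)·1 + (-2)·1; (-1)·1 + 5·1 + 0·1; (-2)·1 + 0·1 + 6·1) = (1, 4, 4)
w2 = Sw1 = (4·1 + (-1)·4 + (-2)·4; (-1)·1 + 5·4 + 0·4; (-2)·1 + 0·4 + 6·4) = (-8, 19, 22)
Sw2 = (-95, 103, 148)
w2·Sw2 = (-8)·(-95) + 19·103 + 22·148 = 5973; w2·w2 = (-8)·(-8) + 19·19 + 22·22 = 909
λ ≈ 5973/909 = 6.571

6.571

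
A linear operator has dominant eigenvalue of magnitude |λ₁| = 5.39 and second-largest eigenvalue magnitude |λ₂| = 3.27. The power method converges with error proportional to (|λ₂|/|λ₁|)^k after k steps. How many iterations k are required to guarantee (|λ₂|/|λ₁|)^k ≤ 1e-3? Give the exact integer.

|λ₂/λ₁| = 3.27/5.39 = 0.60668
Need k ≥ ln(1e-3) / ln(0.60668) = -6.9078 / -0.4998 ≈ 13.822
Smallest integer k satisfying the bound: 14

14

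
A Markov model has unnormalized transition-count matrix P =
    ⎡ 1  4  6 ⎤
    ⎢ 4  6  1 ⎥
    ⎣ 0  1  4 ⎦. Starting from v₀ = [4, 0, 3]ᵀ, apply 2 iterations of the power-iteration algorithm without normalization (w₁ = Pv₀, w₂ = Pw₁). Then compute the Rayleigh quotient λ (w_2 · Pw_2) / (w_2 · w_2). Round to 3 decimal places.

w1 = Pv₀ = (1·4 + 4·0 + 6·3; 4·4 + 6·0 + 1·3; 0·4 + 1·0 + 4·3) = (22, 19, 12)
w2 = Pw1 = (1·22 + 4·19 + 6·12; 4·22 + 6·19 + 1·12; 0·22 + 1·19 + 4·12) = (170, 214, 67)
Pw2 = (1428, 2031, 482)
w2·Pw2 = 170·1428 + 214·2031 + 67·482 = 709688; w2·w2 = 170·170 + 214·214 + 67·67 = 79185
λ ≈ 709688/79185 = 8.962

λ ≈ 8.962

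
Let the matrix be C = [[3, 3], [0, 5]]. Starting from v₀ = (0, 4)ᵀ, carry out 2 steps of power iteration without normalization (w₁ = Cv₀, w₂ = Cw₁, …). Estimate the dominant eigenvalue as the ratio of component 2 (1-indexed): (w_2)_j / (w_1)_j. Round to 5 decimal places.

λ ≈ 5.00000

w1 = Cv₀ = (12, 20)
w2 = Cw1 = (96, 100)
Ratio at component: 100 / 20 = 5.00000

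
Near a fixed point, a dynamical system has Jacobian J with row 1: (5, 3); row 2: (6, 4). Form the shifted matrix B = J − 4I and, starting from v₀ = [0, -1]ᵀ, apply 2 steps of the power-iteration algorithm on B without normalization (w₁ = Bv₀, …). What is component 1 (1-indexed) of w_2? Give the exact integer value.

-3

B = J − 4I has rows (1, 3); (6, 0)
w1 = Bv₀ = (-3, 0)
w2 = Bw1 = (-3, -18)
Requested component of w2: -3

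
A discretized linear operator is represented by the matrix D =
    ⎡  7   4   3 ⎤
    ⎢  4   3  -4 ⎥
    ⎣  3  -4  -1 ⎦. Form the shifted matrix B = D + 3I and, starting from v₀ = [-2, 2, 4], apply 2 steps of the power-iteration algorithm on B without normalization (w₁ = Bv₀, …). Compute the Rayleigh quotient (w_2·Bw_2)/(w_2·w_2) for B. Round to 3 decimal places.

10.670

B = D + 3I has rows (10, 4, 3); (4, 6, -4); (3, -4, 2)
w1 = Bv₀ = (10·(-2) + 4·2 + 3·4; 4·(-2) + 6·2 + (-4)·4; 3·(-2) + (-4)·2 + 2·4) = (0, -12, -6)
w2 = Bw1 = (10·0 + 4·(-12) + 3·(-6); 4·0 + 6·(-12) + (-4)·(-6); 3·0 + (-4)·(-12) + 2·(-6)) = (-66, -48, 36)
Bw2 = (-744, -696, 66)
w2·Bw2 = 84888; w2·w2 = 7956; μ ≈ 84888/7956 = 10.670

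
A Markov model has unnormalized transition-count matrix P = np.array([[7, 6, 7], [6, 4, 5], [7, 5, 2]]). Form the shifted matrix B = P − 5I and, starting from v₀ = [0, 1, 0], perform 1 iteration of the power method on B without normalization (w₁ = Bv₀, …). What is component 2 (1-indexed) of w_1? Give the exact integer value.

B = P − 5I has rows (2, 6, 7); (6, -1, 5); (7, 5, -3)
w1 = Bv₀ = (2·0 + 6·1 + 7·0; 6·0 + (-1)·1 + 5·0; 7·0 + 5·1 + (-3)·0) = (6, -1, 5)
Requested component of w1: -1

-1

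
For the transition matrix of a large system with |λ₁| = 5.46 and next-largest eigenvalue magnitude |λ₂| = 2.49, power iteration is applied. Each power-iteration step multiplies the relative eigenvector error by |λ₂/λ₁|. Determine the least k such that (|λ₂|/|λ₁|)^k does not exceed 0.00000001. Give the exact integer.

|λ₂/λ₁| = 2.49/5.46 = 0.45604
Need k ≥ ln(0.00000001) / ln(0.45604) = -18.4207 / -0.7852 ≈ 23.461
Smallest integer k satisfying the bound: 24

24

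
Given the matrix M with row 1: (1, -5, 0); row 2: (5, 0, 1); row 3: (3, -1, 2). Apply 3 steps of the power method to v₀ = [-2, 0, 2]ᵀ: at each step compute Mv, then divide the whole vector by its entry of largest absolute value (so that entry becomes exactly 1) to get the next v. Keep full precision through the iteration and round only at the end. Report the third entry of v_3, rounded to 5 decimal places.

Mv0 = (-2.000000, -8.000000, -2.000000); divide by -8.000000 → v1 = (0.250000, 1.000000, 0.250000)
Mv1 = (-4.750000, 1.500000, 0.250000); divide by -4.750000 → v2 = (1.000000, -0.315789, -0.052632)
Mv2 = (2.578947, 4.947368, 3.210526); divide by 4.947368 → v3 = (0.521277, 1.000000, 0.648936)
Requested entry of v3: 122/188 = 0.64894

0.64894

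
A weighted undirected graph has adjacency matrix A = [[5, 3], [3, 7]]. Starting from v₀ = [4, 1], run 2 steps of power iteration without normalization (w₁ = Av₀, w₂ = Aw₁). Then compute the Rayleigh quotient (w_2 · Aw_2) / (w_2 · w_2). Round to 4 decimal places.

w1 = Av₀ = (5·4 + 3·1; 3·4 + 7·1) = (23, 19)
w2 = Aw1 = (5·23 + 3·19; 3·23 + 7·19) = (172, 202)
Aw2 = (1466, 1930)
w2·Aw2 = 172·1466 + 202·1930 = 642012; w2·w2 = 172·172 + 202·202 = 70388
λ ≈ 642012/70388 = 9.1210

λ ≈ 9.1210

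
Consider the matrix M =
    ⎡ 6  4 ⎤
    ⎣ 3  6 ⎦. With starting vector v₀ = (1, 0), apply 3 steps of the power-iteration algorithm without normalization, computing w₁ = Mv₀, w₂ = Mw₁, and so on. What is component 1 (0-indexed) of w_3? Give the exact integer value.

w1 = Mv₀ = (6·1 + 4·0; 3·1 + 6·0) = (6, 3)
w2 = Mw1 = (6·6 + 4·3; 3·6 + 6·3) = (48, 36)
w3 = Mw2 = (432, 360)
The requested component of w3 is 360.

360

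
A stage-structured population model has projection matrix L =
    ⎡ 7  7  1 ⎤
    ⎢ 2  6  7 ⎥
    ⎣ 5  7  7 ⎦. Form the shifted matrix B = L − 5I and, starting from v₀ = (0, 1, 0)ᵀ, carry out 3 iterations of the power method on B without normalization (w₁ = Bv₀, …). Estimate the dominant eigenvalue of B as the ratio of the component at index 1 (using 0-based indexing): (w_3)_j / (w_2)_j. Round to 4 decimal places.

B = L − 5I has rows (2, 7, 1); (2, 1, 7); (5, 7, 2)
w1 = Bv₀ = (2·0 + 7·1 + 1·0; 2·0 + 1·1 + 7·0; 5·0 + 7·1 + 2·0) = (7, 1, 7)
w2 = Bw1 = (2·7 + 7·1 + 1·7; 2·7 + 1·1 + 7·7; 5·7 + 7·1 + 2·7) = (28, 64, 56)
w3 = Bw2 = (560, 512, 700)
Ratio: 512/64 = 8.0000

8.0000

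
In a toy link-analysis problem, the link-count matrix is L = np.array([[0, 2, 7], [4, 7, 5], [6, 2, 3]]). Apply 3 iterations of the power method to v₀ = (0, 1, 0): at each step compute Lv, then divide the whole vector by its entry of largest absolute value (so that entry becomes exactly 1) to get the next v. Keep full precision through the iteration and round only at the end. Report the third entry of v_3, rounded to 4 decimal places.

Lv0 = (2.00000, 7.00000, 2.00000); divide by 7.00000 → v1 = (0.28571, 1.00000, 0.28571)
Lv1 = (4.00000, 9.57143, 4.57143); divide by 9.57143 → v2 = (0.41791, 1.00000, 0.47761)
Lv2 = (5.34328, 11.05970, 5.94030); divide by 11.05970 → v3 = (0.48313, 1.00000, 0.53711)
Requested entry of v3: 398/741 = 0.5371

0.5371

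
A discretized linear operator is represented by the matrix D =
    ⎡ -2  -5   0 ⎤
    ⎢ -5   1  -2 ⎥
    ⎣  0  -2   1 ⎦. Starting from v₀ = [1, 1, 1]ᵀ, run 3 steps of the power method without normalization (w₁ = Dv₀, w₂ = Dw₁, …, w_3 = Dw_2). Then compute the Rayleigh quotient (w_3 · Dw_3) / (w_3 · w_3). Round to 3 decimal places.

w1 = Dv₀ = (-7, -6, -1)
w2 = Dw1 = (44, 31, 11)
w3 = Dw2 = (-243, -211, -51)
Dw3 = (1541, 1106, 371)
w3·Dw3 = (-243)·1541 + (-211)·1106 + (-51)·371 = -626750; w3·w3 = (-243)·(-243) + (-211)·(-211) + (-51)·(-51) = 106171
λ ≈ -626750/106171 = -5.903

λ ≈ -5.903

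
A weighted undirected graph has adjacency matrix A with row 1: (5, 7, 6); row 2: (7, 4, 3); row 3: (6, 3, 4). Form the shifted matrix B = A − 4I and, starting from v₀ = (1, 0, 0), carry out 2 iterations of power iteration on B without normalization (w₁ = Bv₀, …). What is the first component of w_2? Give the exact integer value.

86

B = A − 4I has rows (1, 7, 6); (7, 0, 3); (6, 3, 0)
w1 = Bv₀ = (1, 7, 6)
w2 = Bw1 = (86, 25, 27)
Requested component of w2: 86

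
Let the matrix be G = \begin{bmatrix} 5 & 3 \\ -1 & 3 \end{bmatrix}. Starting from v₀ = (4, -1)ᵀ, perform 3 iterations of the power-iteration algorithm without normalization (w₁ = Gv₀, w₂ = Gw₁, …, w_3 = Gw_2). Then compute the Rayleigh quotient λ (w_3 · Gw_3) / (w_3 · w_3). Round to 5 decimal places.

λ ≈ 3.15564

w1 = Gv₀ = (5·4 + 3·(-1); (-1)·4 + 3·(-1)) = (17, -7)
w2 = Gw1 = (5·17 + 3·(-7); (-1)·17 + 3·(-7)) = (64, -38)
w3 = Gw2 = (206, -178)
Gw3 = (496, -740)
w3·Gw3 = 206·496 + (-178)·(-740) = 233896; w3·w3 = 206·206 + (-178)·(-178) = 74120
λ ≈ 233896/74120 = 3.15564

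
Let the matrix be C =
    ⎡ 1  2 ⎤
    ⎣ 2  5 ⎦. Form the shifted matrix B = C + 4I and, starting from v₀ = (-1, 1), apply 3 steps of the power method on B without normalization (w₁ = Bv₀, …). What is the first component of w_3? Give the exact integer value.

109

B = C + 4I has rows (5, 2); (2, 9)
w1 = Bv₀ = (5·(-1) + 2·1; 2·(-1) + 9·1) = (-3, 7)
w2 = Bw1 = (5·(-3) + 2·7; 2·(-3) + 9·7) = (-1, 57)
w3 = Bw2 = (109, 511)
Requested component of w3: 109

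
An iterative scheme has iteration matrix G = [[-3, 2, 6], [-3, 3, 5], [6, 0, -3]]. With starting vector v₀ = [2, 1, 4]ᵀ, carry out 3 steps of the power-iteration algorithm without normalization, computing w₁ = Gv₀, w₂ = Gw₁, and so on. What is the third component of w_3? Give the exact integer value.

w1 = Gv₀ = (20, 17, 0)
w2 = Gw1 = (-26, -9, 120)
w3 = Gw2 = (780, 651, -516)
The requested component of w3 is -516.

-516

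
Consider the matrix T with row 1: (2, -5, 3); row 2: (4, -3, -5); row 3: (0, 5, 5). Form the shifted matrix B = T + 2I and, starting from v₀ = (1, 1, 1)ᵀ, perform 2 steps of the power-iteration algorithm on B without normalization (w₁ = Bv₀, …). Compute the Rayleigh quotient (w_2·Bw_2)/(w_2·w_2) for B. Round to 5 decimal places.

5.70914

B = T + 2I has rows (4, -5, 3); (4, -1, -5); (0, 5, 7)
w1 = Bv₀ = (2, -2, 12)
w2 = Bw1 = (54, -50, 74)
Bw2 = (688, -104, 268)
w2·Bw2 = 62184; w2·w2 = 10892; μ ≈ 62184/10892 = 5.70914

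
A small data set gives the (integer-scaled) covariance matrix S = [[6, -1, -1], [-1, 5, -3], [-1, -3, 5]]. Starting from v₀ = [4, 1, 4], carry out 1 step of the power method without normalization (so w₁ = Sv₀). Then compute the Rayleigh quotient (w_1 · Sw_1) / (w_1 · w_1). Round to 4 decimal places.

w1 = Sv₀ = (6·4 + (-1)·1 + (-1)·4; (-1)·4 + 5·1 + (-3)·4; (-1)·4 + (-3)·1 + 5·4) = (19, -11, 13)
Sw1 = (112, -113, 79)
w1·Sw1 = 19·112 + (-11)·(-113) + 13·79 = 4398; w1·w1 = 19·19 + (-11)·(-11) + 13·13 = 651
λ ≈ 4398/651 = 6.7558

λ ≈ 6.7558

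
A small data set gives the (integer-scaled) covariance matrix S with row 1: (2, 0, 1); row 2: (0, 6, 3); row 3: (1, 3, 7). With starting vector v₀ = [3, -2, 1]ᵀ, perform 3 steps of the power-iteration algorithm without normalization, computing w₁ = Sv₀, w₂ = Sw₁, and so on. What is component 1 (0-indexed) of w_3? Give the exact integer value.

w1 = Sv₀ = (2·3 + 0·(-2) + 1·1; 0·3 + 6·(-2) + 3·1; 1·3 + 3·(-2) + 7·1) = (7, -9, 4)
w2 = Sw1 = (2·7 + 0·(-9) + 1·4; 0·7 + 6·(-9) + 3·4; 1·7 + 3·(-9) + 7·4) = (18, -42, 8)
w3 = Sw2 = (44, -228, -52)
The requested component of w3 is -228.

-228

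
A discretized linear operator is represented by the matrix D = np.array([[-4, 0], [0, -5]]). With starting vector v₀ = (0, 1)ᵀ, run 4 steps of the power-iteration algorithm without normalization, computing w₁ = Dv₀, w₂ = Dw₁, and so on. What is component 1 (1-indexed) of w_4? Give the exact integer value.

w1 = Dv₀ = (0, -5)
w2 = Dw1 = (0, 25)
w3 = Dw2 = (0, -125)
w4 = Dw3 = (0, 625)
The requested component of w4 is 0.

0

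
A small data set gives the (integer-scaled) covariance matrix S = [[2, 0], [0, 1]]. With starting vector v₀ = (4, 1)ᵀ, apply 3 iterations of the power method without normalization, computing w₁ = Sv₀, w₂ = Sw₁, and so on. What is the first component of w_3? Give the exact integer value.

32

w1 = Sv₀ = (2·4 + 0·1; 0·4 + 1·1) = (8, 1)
w2 = Sw1 = (2·8 + 0·1; 0·8 + 1·1) = (16, 1)
w3 = Sw2 = (32, 1)
The requested component of w3 is 32.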